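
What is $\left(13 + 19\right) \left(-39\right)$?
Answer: $-1248$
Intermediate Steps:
$\left(13 + 19\right) \left(-39\right) = 32 \left(-39\right) = -1248$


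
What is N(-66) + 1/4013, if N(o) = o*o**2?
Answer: -1153721447/4013 ≈ -2.8750e+5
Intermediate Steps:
N(o) = o**3
N(-66) + 1/4013 = (-66)**3 + 1/4013 = -287496 + 1/4013 = -1153721447/4013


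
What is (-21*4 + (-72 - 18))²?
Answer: 30276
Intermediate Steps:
(-21*4 + (-72 - 18))² = (-84 - 90)² = (-174)² = 30276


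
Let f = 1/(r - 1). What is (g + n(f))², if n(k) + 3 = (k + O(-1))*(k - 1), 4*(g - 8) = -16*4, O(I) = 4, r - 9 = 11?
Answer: 28697449/130321 ≈ 220.21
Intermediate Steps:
r = 20 (r = 9 + 11 = 20)
f = 1/19 (f = 1/(20 - 1) = 1/19 ≈ 0.052632)
g = -8 (g = 8 + (-16*4)/4 = 8 + (¼)*(-64) = 8 - 16 = -8)
n(k) = -3 + (-1 + k)*(4 + k) (n(k) = -3 + (k + 4)*(k - 1) = -3 + (4 + k)*(-1 + k) = -3 + (-1 + k)*(4 + k))
(g + n(f))² = (-8 + (-7 + (1/19)² + 3*(1/19)))² = (-8 + (-7 + 1/361 + 3/19))² = (-8 - 2469/361)² = (-5357/361)² = 28697449/130321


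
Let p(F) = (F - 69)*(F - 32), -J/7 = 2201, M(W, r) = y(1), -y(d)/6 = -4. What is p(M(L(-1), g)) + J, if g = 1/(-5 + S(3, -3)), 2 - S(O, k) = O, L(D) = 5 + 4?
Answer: -15047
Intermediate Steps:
y(d) = 24 (y(d) = -6*(-4) = 24)
L(D) = 9
S(O, k) = 2 - O
g = -1/6 (g = 1/(-5 + (2 - 1*3)) = 1/(-5 + (2 - 3)) = 1/(-5 - 1) = 1/(-6) = -1/6 ≈ -0.16667)
M(W, r) = 24
J = -15407 (J = -7*2201 = -15407)
p(F) = (-69 + F)*(-32 + F)
p(M(L(-1), g)) + J = (2208 + 24**2 - 101*24) - 15407 = (2208 + 576 - 2424) - 15407 = 360 - 15407 = -15047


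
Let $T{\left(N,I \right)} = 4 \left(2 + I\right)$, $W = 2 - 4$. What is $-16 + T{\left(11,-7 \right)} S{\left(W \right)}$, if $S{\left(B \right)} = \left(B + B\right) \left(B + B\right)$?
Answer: $-336$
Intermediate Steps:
$W = -2$ ($W = 2 - 4 = -2$)
$T{\left(N,I \right)} = 8 + 4 I$
$S{\left(B \right)} = 4 B^{2}$ ($S{\left(B \right)} = 2 B 2 B = 4 B^{2}$)
$-16 + T{\left(11,-7 \right)} S{\left(W \right)} = -16 + \left(8 + 4 \left(-7\right)\right) 4 \left(-2\right)^{2} = -16 + \left(8 - 28\right) 4 \cdot 4 = -16 - 320 = -336$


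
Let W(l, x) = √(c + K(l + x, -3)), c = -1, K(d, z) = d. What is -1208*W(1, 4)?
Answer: -2416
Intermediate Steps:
W(l, x) = √(-1 + l + x) (W(l, x) = √(-1 + (l + x)) = √(-1 + l + x))
-1208*W(1, 4) = -1208*√(-1 + 1 + 4) = -1208*√4 = -1208*2 = -2416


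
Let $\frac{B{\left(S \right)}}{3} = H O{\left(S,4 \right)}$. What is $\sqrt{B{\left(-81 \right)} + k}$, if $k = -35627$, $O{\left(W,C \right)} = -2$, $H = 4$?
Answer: $i \sqrt{35651} \approx 188.81 i$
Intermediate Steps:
$B{\left(S \right)} = -24$ ($B{\left(S \right)} = 3 \cdot 4 \left(-2\right) = 3 \left(-8\right) = -24$)
$\sqrt{B{\left(-81 \right)} + k} = \sqrt{-24 - 35627} = \sqrt{-35651} = i \sqrt{35651}$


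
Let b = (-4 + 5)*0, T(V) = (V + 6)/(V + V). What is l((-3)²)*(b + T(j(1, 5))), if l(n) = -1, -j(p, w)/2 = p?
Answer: 1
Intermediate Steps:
j(p, w) = -2*p
T(V) = (6 + V)/(2*V) (T(V) = (6 + V)/((2*V)) = (6 + V)*(1/(2*V)) = (6 + V)/(2*V))
b = 0 (b = 1*0 = 0)
l((-3)²)*(b + T(j(1, 5))) = -(0 + (6 - 2*1)/(2*((-2*1)))) = -(0 + (½)*(6 - 2)/(-2)) = -(0 + (½)*(-½)*4) = -(0 - 1) = -1*(-1) = 1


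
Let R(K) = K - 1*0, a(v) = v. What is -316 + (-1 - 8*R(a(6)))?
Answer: -365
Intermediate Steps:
R(K) = K (R(K) = K + 0 = K)
-316 + (-1 - 8*R(a(6))) = -316 + (-1 - 8*6) = -316 + (-1 - 48) = -316 - 49 = -365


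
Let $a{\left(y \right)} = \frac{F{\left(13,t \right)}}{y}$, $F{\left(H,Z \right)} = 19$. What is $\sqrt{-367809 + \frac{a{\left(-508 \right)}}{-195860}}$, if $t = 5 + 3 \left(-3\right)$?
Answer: $\frac{i \sqrt{227573293161036843055}}{24874220} \approx 606.47 i$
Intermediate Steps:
$t = -4$ ($t = 5 - 9 = -4$)
$a{\left(y \right)} = \frac{19}{y}$
$\sqrt{-367809 + \frac{a{\left(-508 \right)}}{-195860}} = \sqrt{-367809 + \frac{19 \frac{1}{-508}}{-195860}} = \sqrt{-367809 + 19 \left(- \frac{1}{508}\right) \left(- \frac{1}{195860}\right)} = \sqrt{-367809 - - \frac{19}{99496880}} = \sqrt{-367809 + \frac{19}{99496880}} = \sqrt{- \frac{36595847935901}{99496880}} = \frac{i \sqrt{227573293161036843055}}{24874220}$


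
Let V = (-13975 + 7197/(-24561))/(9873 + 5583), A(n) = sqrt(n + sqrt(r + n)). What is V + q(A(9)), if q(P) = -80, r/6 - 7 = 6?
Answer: -2559369371/31634568 ≈ -80.904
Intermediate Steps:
r = 78 (r = 42 + 6*6 = 42 + 36 = 78)
A(n) = sqrt(n + sqrt(78 + n))
V = -28603931/31634568 (V = (-13975 + 7197*(-1/24561))/15456 = (-13975 - 2399/8187)*(1/15456) = -114415724/8187*1/15456 = -28603931/31634568 ≈ -0.90420)
V + q(A(9)) = -28603931/31634568 - 80 = -2559369371/31634568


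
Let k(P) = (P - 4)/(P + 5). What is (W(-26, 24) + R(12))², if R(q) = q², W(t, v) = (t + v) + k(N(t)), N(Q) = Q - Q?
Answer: 498436/25 ≈ 19937.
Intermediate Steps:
N(Q) = 0
k(P) = (-4 + P)/(5 + P)
W(t, v) = -⅘ + t + v (W(t, v) = (t + v) + (-4 + 0)/(5 + 0) = (t + v) - 4/5 = (t + v) + (⅕)*(-4) = (t + v) - ⅘ = -⅘ + t + v)
(W(-26, 24) + R(12))² = ((-⅘ - 26 + 24) + 12²)² = (-14/5 + 144)² = (706/5)² = 498436/25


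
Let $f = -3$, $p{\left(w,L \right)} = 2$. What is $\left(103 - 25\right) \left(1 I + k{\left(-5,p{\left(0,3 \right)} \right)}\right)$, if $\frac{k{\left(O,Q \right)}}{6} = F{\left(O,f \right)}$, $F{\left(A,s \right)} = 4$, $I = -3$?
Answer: $1638$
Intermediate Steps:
$k{\left(O,Q \right)} = 24$ ($k{\left(O,Q \right)} = 6 \cdot 4 = 24$)
$\left(103 - 25\right) \left(1 I + k{\left(-5,p{\left(0,3 \right)} \right)}\right) = \left(103 - 25\right) \left(1 \left(-3\right) + 24\right) = \left(103 - 25\right) \left(-3 + 24\right) = 78 \cdot 21 = 1638$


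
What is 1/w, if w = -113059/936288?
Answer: -936288/113059 ≈ -8.2814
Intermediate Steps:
w = -113059/936288 (w = -113059*1/936288 = -113059/936288 ≈ -0.12075)
1/w = 1/(-113059/936288) = -936288/113059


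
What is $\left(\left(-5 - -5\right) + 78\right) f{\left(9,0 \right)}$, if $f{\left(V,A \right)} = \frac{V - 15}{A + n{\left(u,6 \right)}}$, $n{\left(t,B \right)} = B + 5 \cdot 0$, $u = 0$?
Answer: $-78$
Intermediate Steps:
$n{\left(t,B \right)} = B$ ($n{\left(t,B \right)} = B + 0 = B$)
$f{\left(V,A \right)} = \frac{-15 + V}{6 + A}$ ($f{\left(V,A \right)} = \frac{V - 15}{A + 6} = \frac{-15 + V}{6 + A}$)
$\left(\left(-5 - -5\right) + 78\right) f{\left(9,0 \right)} = \left(\left(-5 - -5\right) + 78\right) \frac{-15 + 9}{6 + 0} = \left(\left(-5 + 5\right) + 78\right) \frac{1}{6} \left(-6\right) = \left(0 + 78\right) \frac{1}{6} \left(-6\right) = 78 \left(-1\right) = -78$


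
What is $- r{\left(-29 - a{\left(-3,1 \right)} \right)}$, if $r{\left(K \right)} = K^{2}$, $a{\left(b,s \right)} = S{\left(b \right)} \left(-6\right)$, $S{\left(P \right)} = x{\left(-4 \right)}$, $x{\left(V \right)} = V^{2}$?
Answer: $-4489$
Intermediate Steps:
$S{\left(P \right)} = 16$ ($S{\left(P \right)} = \left(-4\right)^{2} = 16$)
$a{\left(b,s \right)} = -96$ ($a{\left(b,s \right)} = 16 \left(-6\right) = -96$)
$- r{\left(-29 - a{\left(-3,1 \right)} \right)} = - \left(-29 - -96\right)^{2} = - \left(-29 + 96\right)^{2} = - 67^{2} = \left(-1\right) 4489 = -4489$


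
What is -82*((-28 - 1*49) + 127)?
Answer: -4100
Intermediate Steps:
-82*((-28 - 1*49) + 127) = -82*((-28 - 49) + 127) = -82*(-77 + 127) = -82*50 = -4100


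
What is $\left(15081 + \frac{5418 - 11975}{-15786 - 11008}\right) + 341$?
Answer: $\frac{413223625}{26794} \approx 15422.0$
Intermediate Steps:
$\left(15081 + \frac{5418 - 11975}{-15786 - 11008}\right) + 341 = \left(15081 - \frac{6557}{-26794}\right) + 341 = \left(15081 - - \frac{6557}{26794}\right) + 341 = \left(15081 + \frac{6557}{26794}\right) + 341 = \frac{404086871}{26794} + 341 = \frac{413223625}{26794}$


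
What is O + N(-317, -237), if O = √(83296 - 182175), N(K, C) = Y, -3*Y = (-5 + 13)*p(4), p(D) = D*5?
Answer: -160/3 + I*√98879 ≈ -53.333 + 314.45*I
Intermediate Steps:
p(D) = 5*D
Y = -160/3 (Y = -(-5 + 13)*5*4/3 = -8*20/3 = -⅓*160 = -160/3 ≈ -53.333)
N(K, C) = -160/3
O = I*√98879 (O = √(-98879) = I*√98879 ≈ 314.45*I)
O + N(-317, -237) = I*√98879 - 160/3 = -160/3 + I*√98879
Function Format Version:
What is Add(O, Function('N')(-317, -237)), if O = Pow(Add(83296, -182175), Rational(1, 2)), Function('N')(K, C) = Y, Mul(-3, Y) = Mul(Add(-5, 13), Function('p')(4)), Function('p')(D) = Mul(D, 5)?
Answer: Add(Rational(-160, 3), Mul(I, Pow(98879, Rational(1, 2)))) ≈ Add(-53.333, Mul(314.45, I))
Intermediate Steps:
Function('p')(D) = Mul(5, D)
Y = Rational(-160, 3) (Y = Mul(Rational(-1, 3), Mul(Add(-5, 13), Mul(5, 4))) = Mul(Rational(-1, 3), Mul(8, 20)) = Mul(Rational(-1, 3), 160) = Rational(-160, 3) ≈ -53.333)
Function('N')(K, C) = Rational(-160, 3)
O = Mul(I, Pow(98879, Rational(1, 2))) (O = Pow(-98879, Rational(1, 2)) = Mul(I, Pow(98879, Rational(1, 2))) ≈ Mul(314.45, I))
Add(O, Function('N')(-317, -237)) = Add(Mul(I, Pow(98879, Rational(1, 2))), Rational(-160, 3)) = Add(Rational(-160, 3), Mul(I, Pow(98879, Rational(1, 2))))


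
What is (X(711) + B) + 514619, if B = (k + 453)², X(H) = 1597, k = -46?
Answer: 681865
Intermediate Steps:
B = 165649 (B = (-46 + 453)² = 407² = 165649)
(X(711) + B) + 514619 = (1597 + 165649) + 514619 = 167246 + 514619 = 681865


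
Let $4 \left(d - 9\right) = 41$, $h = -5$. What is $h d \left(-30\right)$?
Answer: $\frac{5775}{2} \approx 2887.5$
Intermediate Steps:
$d = \frac{77}{4}$ ($d = 9 + \frac{1}{4} \cdot 41 = 9 + \frac{41}{4} = \frac{77}{4} \approx 19.25$)
$h d \left(-30\right) = \left(-5\right) \frac{77}{4} \left(-30\right) = \left(- \frac{385}{4}\right) \left(-30\right) = \frac{5775}{2}$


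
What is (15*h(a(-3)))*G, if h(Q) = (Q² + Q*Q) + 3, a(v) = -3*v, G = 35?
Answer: 86625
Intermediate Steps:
h(Q) = 3 + 2*Q² (h(Q) = (Q² + Q²) + 3 = 2*Q² + 3 = 3 + 2*Q²)
(15*h(a(-3)))*G = (15*(3 + 2*(-3*(-3))²))*35 = (15*(3 + 2*9²))*35 = (15*(3 + 2*81))*35 = (15*(3 + 162))*35 = (15*165)*35 = 2475*35 = 86625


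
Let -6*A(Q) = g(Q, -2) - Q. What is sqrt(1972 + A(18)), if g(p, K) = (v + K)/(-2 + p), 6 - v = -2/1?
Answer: 3*sqrt(3511)/4 ≈ 44.440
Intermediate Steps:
v = 8 (v = 6 - (-2)/1 = 6 - (-2) = 6 - 1*(-2) = 6 + 2 = 8)
g(p, K) = (8 + K)/(-2 + p)
A(Q) = -1/(-2 + Q) + Q/6 (A(Q) = -((8 - 2)/(-2 + Q) - Q)/6 = -(6/(-2 + Q) - Q)/6 = -(-Q + 6/(-2 + Q))/6 = -1/(-2 + Q) + Q/6)
sqrt(1972 + A(18)) = sqrt(1972 + (-6 + 18*(-2 + 18))/(6*(-2 + 18))) = sqrt(1972 + (1/6)*(-6 + 18*16)/16) = sqrt(1972 + (1/6)*(1/16)*(-6 + 288)) = sqrt(1972 + (1/6)*(1/16)*282) = sqrt(1972 + 47/16) = sqrt(31599/16) = 3*sqrt(3511)/4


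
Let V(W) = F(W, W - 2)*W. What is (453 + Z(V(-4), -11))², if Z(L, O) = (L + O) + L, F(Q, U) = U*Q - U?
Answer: 40804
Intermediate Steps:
F(Q, U) = -U + Q*U (F(Q, U) = Q*U - U = -U + Q*U)
V(W) = W*(-1 + W)*(-2 + W) (V(W) = ((W - 2)*(-1 + W))*W = ((-2 + W)*(-1 + W))*W = ((-1 + W)*(-2 + W))*W = W*(-1 + W)*(-2 + W))
Z(L, O) = O + 2*L
(453 + Z(V(-4), -11))² = (453 + (-11 + 2*(-4*(-1 - 4)*(-2 - 4))))² = (453 + (-11 + 2*(-4*(-5)*(-6))))² = (453 + (-11 + 2*(-120)))² = (453 + (-11 - 240))² = (453 - 251)² = 202² = 40804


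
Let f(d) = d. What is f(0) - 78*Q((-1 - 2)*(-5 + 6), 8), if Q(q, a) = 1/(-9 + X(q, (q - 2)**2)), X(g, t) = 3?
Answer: 13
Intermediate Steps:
Q(q, a) = -1/6 (Q(q, a) = 1/(-9 + 3) = 1/(-6) = -1/6)
f(0) - 78*Q((-1 - 2)*(-5 + 6), 8) = 0 - 78*(-1/6) = 0 + 13 = 13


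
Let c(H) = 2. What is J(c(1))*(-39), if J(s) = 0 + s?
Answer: -78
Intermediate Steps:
J(s) = s
J(c(1))*(-39) = 2*(-39) = -78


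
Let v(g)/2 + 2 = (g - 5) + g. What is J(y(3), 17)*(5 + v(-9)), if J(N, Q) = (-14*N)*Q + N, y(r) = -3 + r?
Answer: 0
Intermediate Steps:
J(N, Q) = N - 14*N*Q (J(N, Q) = -14*N*Q + N = N - 14*N*Q)
v(g) = -14 + 4*g (v(g) = -4 + 2*((g - 5) + g) = -4 + 2*((-5 + g) + g) = -4 + 2*(-5 + 2*g) = -4 + (-10 + 4*g) = -14 + 4*g)
J(y(3), 17)*(5 + v(-9)) = ((-3 + 3)*(1 - 14*17))*(5 + (-14 + 4*(-9))) = (0*(1 - 238))*(5 + (-14 - 36)) = (0*(-237))*(5 - 50) = 0*(-45) = 0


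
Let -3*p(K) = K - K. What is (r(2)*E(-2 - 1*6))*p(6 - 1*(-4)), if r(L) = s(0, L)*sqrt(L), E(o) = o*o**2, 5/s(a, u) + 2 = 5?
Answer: 0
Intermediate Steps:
s(a, u) = 5/3 (s(a, u) = 5/(-2 + 5) = 5/3)
E(o) = o**3
r(L) = 5*sqrt(L)/3
p(K) = 0 (p(K) = -(K - K)/3 = -1/3*0 = 0)
(r(2)*E(-2 - 1*6))*p(6 - 1*(-4)) = ((5*sqrt(2)/3)*(-2 - 1*6)**3)*0 = ((5*sqrt(2)/3)*(-2 - 6)**3)*0 = ((5*sqrt(2)/3)*(-8)**3)*0 = ((5*sqrt(2)/3)*(-512))*0 = -2560*sqrt(2)/3*0 = 0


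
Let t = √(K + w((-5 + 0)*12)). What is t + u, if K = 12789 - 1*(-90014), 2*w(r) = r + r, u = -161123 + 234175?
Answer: 73052 + √102743 ≈ 73373.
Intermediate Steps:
u = 73052
w(r) = r (w(r) = (r + r)/2 = (2*r)/2 = r)
K = 102803 (K = 12789 + 90014 = 102803)
t = √102743 (t = √(102803 + (-5 + 0)*12) = √(102803 - 5*12) = √(102803 - 60) = √102743 ≈ 320.54)
t + u = √102743 + 73052 = 73052 + √102743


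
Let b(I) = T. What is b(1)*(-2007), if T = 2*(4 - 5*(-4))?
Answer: -96336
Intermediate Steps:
T = 48 (T = 2*(4 + 20) = 2*24 = 48)
b(I) = 48
b(1)*(-2007) = 48*(-2007) = -96336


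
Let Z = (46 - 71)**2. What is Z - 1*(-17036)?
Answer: 17661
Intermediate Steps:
Z = 625 (Z = (-25)**2 = 625)
Z - 1*(-17036) = 625 - 1*(-17036) = 625 + 17036 = 17661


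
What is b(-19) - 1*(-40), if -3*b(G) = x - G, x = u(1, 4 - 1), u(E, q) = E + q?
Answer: 97/3 ≈ 32.333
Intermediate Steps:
x = 4 (x = 1 + (4 - 1) = 1 + 3 = 4)
b(G) = -4/3 + G/3 (b(G) = -(4 - G)/3 = -4/3 + G/3)
b(-19) - 1*(-40) = (-4/3 + (⅓)*(-19)) - 1*(-40) = (-4/3 - 19/3) + 40 = -23/3 + 40 = 97/3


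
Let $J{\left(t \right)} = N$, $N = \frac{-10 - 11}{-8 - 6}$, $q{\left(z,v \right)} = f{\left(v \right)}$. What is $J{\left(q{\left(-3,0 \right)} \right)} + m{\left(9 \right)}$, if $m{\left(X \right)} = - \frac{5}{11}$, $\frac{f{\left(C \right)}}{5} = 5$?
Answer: $\frac{23}{22} \approx 1.0455$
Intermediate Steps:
$f{\left(C \right)} = 25$ ($f{\left(C \right)} = 5 \cdot 5 = 25$)
$q{\left(z,v \right)} = 25$
$m{\left(X \right)} = - \frac{5}{11}$ ($m{\left(X \right)} = \left(-5\right) \frac{1}{11} = - \frac{5}{11}$)
$N = \frac{3}{2}$ ($N = - \frac{21}{-14} = \left(-21\right) \left(- \frac{1}{14}\right) = \frac{3}{2} \approx 1.5$)
$J{\left(t \right)} = \frac{3}{2}$
$J{\left(q{\left(-3,0 \right)} \right)} + m{\left(9 \right)} = \frac{3}{2} - \frac{5}{11} = \frac{23}{22}$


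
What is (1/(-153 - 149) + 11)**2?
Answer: 11029041/91204 ≈ 120.93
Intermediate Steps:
(1/(-153 - 149) + 11)**2 = (1/(-302) + 11)**2 = (-1/302 + 11)**2 = (3321/302)**2 = 11029041/91204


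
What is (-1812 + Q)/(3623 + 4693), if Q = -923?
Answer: -2735/8316 ≈ -0.32888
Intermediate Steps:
(-1812 + Q)/(3623 + 4693) = (-1812 - 923)/(3623 + 4693) = -2735/8316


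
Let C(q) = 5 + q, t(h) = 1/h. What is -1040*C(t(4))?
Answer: -5460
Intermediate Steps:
t(h) = 1/h
-1040*C(t(4)) = -1040*(5 + 1/4) = -1040*(5 + ¼) = -1040*21/4 = -5460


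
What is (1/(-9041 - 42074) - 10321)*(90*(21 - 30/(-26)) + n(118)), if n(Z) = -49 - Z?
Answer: -12528972947084/664495 ≈ -1.8855e+7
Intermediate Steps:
(1/(-9041 - 42074) - 10321)*(90*(21 - 30/(-26)) + n(118)) = (1/(-9041 - 42074) - 10321)*(90*(21 - 30/(-26)) + (-49 - 1*118)) = (1/(-51115) - 10321)*(90*(21 - 30*(-1/26)) + (-49 - 118)) = (-1/51115 - 10321)*(90*(21 + 15/13) - 167) = -527557916*(90*(288/13) - 167)/51115 = -527557916*(25920/13 - 167)/51115 = -527557916/51115*23749/13 = -12528972947084/664495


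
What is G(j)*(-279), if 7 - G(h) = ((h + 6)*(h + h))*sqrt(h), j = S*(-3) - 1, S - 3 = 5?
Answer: -1953 + 1325250*I ≈ -1953.0 + 1.3253e+6*I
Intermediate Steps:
S = 8 (S = 3 + 5 = 8)
j = -25 (j = 8*(-3) - 1 = -24 - 1 = -25)
G(h) = 7 - 2*h**(3/2)*(6 + h) (G(h) = 7 - (h + 6)*(h + h)*sqrt(h) = 7 - (6 + h)*(2*h)*sqrt(h) = 7 - 2*h*(6 + h)*sqrt(h) = 7 - 2*h**(3/2)*(6 + h))
G(j)*(-279) = (7 - (-1500)*I - 6250*I)*(-279) = (7 + 1500*I - 6250*I)*(-279) = (7 - 4750*I)*(-279) = -1953 + 1325250*I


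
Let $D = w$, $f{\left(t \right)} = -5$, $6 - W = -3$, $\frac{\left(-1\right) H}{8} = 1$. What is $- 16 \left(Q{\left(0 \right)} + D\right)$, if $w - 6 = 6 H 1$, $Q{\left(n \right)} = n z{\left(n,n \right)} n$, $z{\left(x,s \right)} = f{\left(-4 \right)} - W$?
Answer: $672$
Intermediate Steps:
$H = -8$ ($H = \left(-8\right) 1 = -8$)
$W = 9$ ($W = 6 - -3 = 6 + 3 = 9$)
$z{\left(x,s \right)} = -14$ ($z{\left(x,s \right)} = -5 - 9 = -14$)
$Q{\left(n \right)} = - 14 n^{2}$ ($Q{\left(n \right)} = n \left(-14\right) n = - 14 n n = - 14 n^{2}$)
$w = -42$ ($w = 6 + 6 \left(\left(-8\right) 1\right) = 6 + 6 \left(-8\right) = 6 - 48 = -42$)
$D = -42$
$- 16 \left(Q{\left(0 \right)} + D\right) = - 16 \left(- 14 \cdot 0^{2} - 42\right) = - 16 \left(\left(-14\right) 0 - 42\right) = - 16 \left(0 - 42\right) = \left(-16\right) \left(-42\right) = 672$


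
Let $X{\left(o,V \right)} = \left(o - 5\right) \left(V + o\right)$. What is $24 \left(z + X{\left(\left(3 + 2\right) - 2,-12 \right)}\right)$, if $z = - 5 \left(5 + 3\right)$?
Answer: $-528$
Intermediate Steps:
$X{\left(o,V \right)} = \left(-5 + o\right) \left(V + o\right)$
$z = -40$ ($z = \left(-5\right) 8 = -40$)
$24 \left(z + X{\left(\left(3 + 2\right) - 2,-12 \right)}\right) = 24 \left(-40 - \left(-60 - \left(\left(3 + 2\right) - 2\right)^{2} + 17 \left(\left(3 + 2\right) - 2\right)\right)\right) = 24 \left(-40 + \left(\left(5 - 2\right)^{2} + 60 - 5 \left(5 - 2\right) - 12 \left(5 - 2\right)\right)\right) = 24 \left(-40 + \left(3^{2} + 60 - 15 - 36\right)\right) = 24 \left(-40 + \left(9 + 60 - 15 - 36\right)\right) = 24 \left(-40 + 18\right) = 24 \left(-22\right) = -528$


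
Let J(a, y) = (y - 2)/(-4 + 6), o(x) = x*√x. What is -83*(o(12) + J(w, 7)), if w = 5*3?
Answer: -415/2 - 1992*√3 ≈ -3657.7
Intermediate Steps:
o(x) = x^(3/2)
w = 15
J(a, y) = -1 + y/2 (J(a, y) = (-2 + y)/2 = (-2 + y)*(½) = -1 + y/2)
-83*(o(12) + J(w, 7)) = -83*(12^(3/2) + (-1 + (½)*7)) = -83*(24*√3 + (-1 + 7/2)) = -83*(24*√3 + 5/2) = -83*(5/2 + 24*√3) = -415/2 - 1992*√3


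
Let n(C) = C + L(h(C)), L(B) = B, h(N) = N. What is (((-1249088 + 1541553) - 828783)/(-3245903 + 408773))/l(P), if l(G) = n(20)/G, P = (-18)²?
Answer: 7240293/4728550 ≈ 1.5312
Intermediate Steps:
n(C) = 2*C (n(C) = C + C = 2*C)
P = 324
l(G) = 40/G (l(G) = (2*20)/G = 40/G)
(((-1249088 + 1541553) - 828783)/(-3245903 + 408773))/l(P) = (((-1249088 + 1541553) - 828783)/(-3245903 + 408773))/((40/324)) = ((292465 - 828783)/(-2837130))/((40*(1/324))) = (-536318*(-1/2837130))/(10/81) = (268159/1418565)*(81/10) = 7240293/4728550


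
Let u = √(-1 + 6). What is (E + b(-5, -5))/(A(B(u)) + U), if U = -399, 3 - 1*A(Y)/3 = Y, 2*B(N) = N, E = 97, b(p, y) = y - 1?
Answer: -9464/40557 + 182*√5/202785 ≈ -0.23134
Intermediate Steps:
b(p, y) = -1 + y
u = √5 ≈ 2.2361
B(N) = N/2
A(Y) = 9 - 3*Y
(E + b(-5, -5))/(A(B(u)) + U) = (97 + (-1 - 5))/((9 - 3*√5/2) - 399) = (97 - 6)/((9 - 3*√5/2) - 399) = 91/(-390 - 3*√5/2)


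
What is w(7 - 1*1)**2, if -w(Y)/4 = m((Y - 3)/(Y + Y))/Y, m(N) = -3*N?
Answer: 1/4 ≈ 0.25000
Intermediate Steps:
w(Y) = 6*(-3 + Y)/Y**2 (w(Y) = -4*(-3*(Y - 3)/(Y + Y))/Y = -4*(-3*(-3 + Y)/(2*Y))/Y = -(-6)*(-3 + Y)/Y**2 = 6*(-3 + Y)/Y**2)
w(7 - 1*1)**2 = (6*(-3 + (7 - 1*1))/(7 - 1*1)**2)**2 = (6*(-3 + (7 - 1))/(7 - 1)**2)**2 = (6*(-3 + 6)/6**2)**2 = (6*(1/36)*3)**2 = (1/2)**2 = 1/4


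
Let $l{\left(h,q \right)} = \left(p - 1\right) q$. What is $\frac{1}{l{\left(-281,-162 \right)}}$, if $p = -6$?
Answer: $\frac{1}{1134} \approx 0.00088183$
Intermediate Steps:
$l{\left(h,q \right)} = - 7 q$ ($l{\left(h,q \right)} = \left(-6 - 1\right) q = - 7 q$)
$\frac{1}{l{\left(-281,-162 \right)}} = \frac{1}{\left(-7\right) \left(-162\right)} = \frac{1}{1134}$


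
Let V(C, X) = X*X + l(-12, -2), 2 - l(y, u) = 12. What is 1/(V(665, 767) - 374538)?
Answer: 1/213741 ≈ 4.6786e-6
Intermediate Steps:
l(y, u) = -10 (l(y, u) = 2 - 1*12 = 2 - 12 = -10)
V(C, X) = -10 + X² (V(C, X) = X*X - 10 = X² - 10 = -10 + X²)
1/(V(665, 767) - 374538) = 1/((-10 + 767²) - 374538) = 1/((-10 + 588289) - 374538) = 1/(588279 - 374538) = 1/213741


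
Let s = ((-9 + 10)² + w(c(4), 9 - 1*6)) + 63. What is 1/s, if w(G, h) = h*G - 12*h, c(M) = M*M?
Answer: 1/76 ≈ 0.013158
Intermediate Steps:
c(M) = M²
w(G, h) = -12*h + G*h (w(G, h) = G*h - 12*h = -12*h + G*h)
s = 76 (s = ((-9 + 10)² + (9 - 1*6)*(-12 + 4²)) + 63 = (1² + (9 - 6)*(-12 + 16)) + 63 = (1 + 3*4) + 63 = (1 + 12) + 63 = 13 + 63 = 76)
1/s = 1/76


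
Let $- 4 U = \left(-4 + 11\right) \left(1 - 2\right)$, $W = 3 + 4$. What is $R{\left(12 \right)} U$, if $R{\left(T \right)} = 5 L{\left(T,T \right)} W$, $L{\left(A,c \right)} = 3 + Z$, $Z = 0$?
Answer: $\frac{735}{4} \approx 183.75$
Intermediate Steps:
$L{\left(A,c \right)} = 3$ ($L{\left(A,c \right)} = 3 + 0 = 3$)
$W = 7$
$R{\left(T \right)} = 105$ ($R{\left(T \right)} = 5 \cdot 3 \cdot 7 = 15 \cdot 7 = 105$)
$U = \frac{7}{4}$ ($U = - \frac{\left(-4 + 11\right) \left(1 - 2\right)}{4} = - \frac{7 \left(1 + \left(-15 + 13\right)\right)}{4} = - \frac{7 \left(1 - 2\right)}{4} = - \frac{7 \left(-1\right)}{4} = \left(- \frac{1}{4}\right) \left(-7\right) = \frac{7}{4} \approx 1.75$)
$R{\left(12 \right)} U = 105 \cdot \frac{7}{4} = \frac{735}{4}$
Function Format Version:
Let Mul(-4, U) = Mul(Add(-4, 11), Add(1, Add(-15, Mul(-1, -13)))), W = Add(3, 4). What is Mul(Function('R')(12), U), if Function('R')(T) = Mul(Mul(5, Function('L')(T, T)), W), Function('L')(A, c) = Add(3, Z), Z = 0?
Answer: Rational(735, 4) ≈ 183.75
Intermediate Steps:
Function('L')(A, c) = 3 (Function('L')(A, c) = Add(3, 0) = 3)
W = 7
Function('R')(T) = 105 (Function('R')(T) = Mul(Mul(5, 3), 7) = Mul(15, 7) = 105)
U = Rational(7, 4) (U = Mul(Rational(-1, 4), Mul(Add(-4, 11), Add(1, Add(-15, Mul(-1, -13))))) = Mul(Rational(-1, 4), Mul(7, Add(1, Add(-15, 13)))) = Mul(Rational(-1, 4), Mul(7, Add(1, -2))) = Mul(Rational(-1, 4), Mul(7, -1)) = Mul(Rational(-1, 4), -7) = Rational(7, 4) ≈ 1.7500)
Mul(Function('R')(12), U) = Mul(105, Rational(7, 4)) = Rational(735, 4)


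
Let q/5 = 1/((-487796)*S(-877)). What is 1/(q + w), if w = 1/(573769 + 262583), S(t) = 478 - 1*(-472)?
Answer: 9689267554560/11480611 ≈ 8.4397e+5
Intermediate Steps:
S(t) = 950 (S(t) = 478 + 472 = 950)
q = -1/92681240 (q = 5*(1/(-487796*950)) = 5*(-1/487796*1/950) = 5*(-1/463406200) = -1/92681240 ≈ -1.0790e-8)
w = 1/836352 ≈ 1.1957e-6
1/(q + w) = 1/(-1/92681240 + 1/836352) = 1/(11480611/9689267554560) = 9689267554560/11480611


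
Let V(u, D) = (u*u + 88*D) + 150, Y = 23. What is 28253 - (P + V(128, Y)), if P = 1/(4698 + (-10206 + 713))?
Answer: 46487526/4795 ≈ 9695.0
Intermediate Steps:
P = -1/4795 (P = 1/(4698 - 9493) = 1/(-4795) = -1/4795 ≈ -0.00020855)
V(u, D) = 150 + u² + 88*D (V(u, D) = (u² + 88*D) + 150 = 150 + u² + 88*D)
28253 - (P + V(128, Y)) = 28253 - (-1/4795 + (150 + 128² + 88*23)) = 28253 - (-1/4795 + (150 + 16384 + 2024)) = 28253 - (-1/4795 + 18558) = 28253 - 1*88985609/4795 = 28253 - 88985609/4795 = 46487526/4795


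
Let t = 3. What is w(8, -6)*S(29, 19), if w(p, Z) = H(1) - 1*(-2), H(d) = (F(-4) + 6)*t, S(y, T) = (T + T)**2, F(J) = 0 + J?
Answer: 11552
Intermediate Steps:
F(J) = J
S(y, T) = 4*T**2 (S(y, T) = (2*T)**2 = 4*T**2)
H(d) = 6 (H(d) = (-4 + 6)*3 = 2*3 = 6)
w(p, Z) = 8 (w(p, Z) = 6 - 1*(-2) = 6 + 2 = 8)
w(8, -6)*S(29, 19) = 8*(4*19**2) = 8*(4*361) = 8*1444 = 11552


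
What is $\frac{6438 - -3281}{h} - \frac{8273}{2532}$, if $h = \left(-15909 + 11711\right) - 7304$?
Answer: $- \frac{19960759}{4853844} \approx -4.1124$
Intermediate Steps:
$h = -11502$ ($h = -4198 - 7304 = -11502$)
$\frac{6438 - -3281}{h} - \frac{8273}{2532} = \frac{6438 - -3281}{-11502} - \frac{8273}{2532} = \left(6438 + 3281\right) \left(- \frac{1}{11502}\right) - \frac{8273}{2532} = 9719 \left(- \frac{1}{11502}\right) - \frac{8273}{2532} = - \frac{9719}{11502} - \frac{8273}{2532} = - \frac{19960759}{4853844}$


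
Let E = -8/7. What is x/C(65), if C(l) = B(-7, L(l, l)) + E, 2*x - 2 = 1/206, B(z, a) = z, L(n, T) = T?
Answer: -2891/23484 ≈ -0.12311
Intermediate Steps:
E = -8/7 (E = -8*⅐ = -8/7 ≈ -1.1429)
x = 413/412 (x = 1 + (½)/206 = 1 + (½)*(1/206) = 1 + 1/412 = 413/412 ≈ 1.0024)
C(l) = -57/7 (C(l) = -7 - 8/7 = -57/7)
x/C(65) = 413/(412*(-57/7)) = (413/412)*(-7/57) = -2891/23484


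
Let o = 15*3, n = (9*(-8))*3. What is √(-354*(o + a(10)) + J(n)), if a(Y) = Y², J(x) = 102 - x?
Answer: 6*I*√1417 ≈ 225.86*I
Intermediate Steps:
n = -216 (n = -72*3 = -216)
o = 45
√(-354*(o + a(10)) + J(n)) = √(-354*(45 + 10²) + (102 - 1*(-216))) = √(-354*(45 + 100) + (102 + 216)) = √(-354*145 + 318) = √(-51330 + 318) = √(-51012) = 6*I*√1417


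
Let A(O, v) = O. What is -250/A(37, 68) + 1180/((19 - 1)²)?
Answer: -9335/2997 ≈ -3.1148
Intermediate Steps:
-250/A(37, 68) + 1180/((19 - 1)²) = -250/37 + 1180/((19 - 1)²) = -250*1/37 + 1180/(18²) = -250/37 + 1180/324 = -250/37 + 1180*(1/324) = -250/37 + 295/81 = -9335/2997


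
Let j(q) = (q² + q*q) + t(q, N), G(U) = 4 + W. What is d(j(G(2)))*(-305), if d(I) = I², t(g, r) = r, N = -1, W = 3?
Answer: -2869745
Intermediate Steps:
G(U) = 7 (G(U) = 4 + 3 = 7)
j(q) = -1 + 2*q² (j(q) = (q² + q*q) - 1 = (q² + q²) - 1 = 2*q² - 1 = -1 + 2*q²)
d(j(G(2)))*(-305) = (-1 + 2*7²)²*(-305) = (-1 + 2*49)²*(-305) = (-1 + 98)²*(-305) = 97²*(-305) = 9409*(-305) = -2869745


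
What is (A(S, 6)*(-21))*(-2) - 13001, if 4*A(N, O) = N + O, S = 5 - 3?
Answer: -12917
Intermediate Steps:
S = 2
A(N, O) = N/4 + O/4 (A(N, O) = (N + O)/4 = N/4 + O/4)
(A(S, 6)*(-21))*(-2) - 13001 = (((¼)*2 + (¼)*6)*(-21))*(-2) - 13001 = ((½ + 3/2)*(-21))*(-2) - 13001 = (2*(-21))*(-2) - 13001 = -42*(-2) - 13001 = 84 - 13001 = -12917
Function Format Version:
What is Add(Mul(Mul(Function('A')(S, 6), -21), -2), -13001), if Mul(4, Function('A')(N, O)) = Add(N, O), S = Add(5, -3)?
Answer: -12917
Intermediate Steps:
S = 2
Function('A')(N, O) = Add(Mul(Rational(1, 4), N), Mul(Rational(1, 4), O)) (Function('A')(N, O) = Mul(Rational(1, 4), Add(N, O)) = Add(Mul(Rational(1, 4), N), Mul(Rational(1, 4), O)))
Add(Mul(Mul(Function('A')(S, 6), -21), -2), -13001) = Add(Mul(Mul(Add(Mul(Rational(1, 4), 2), Mul(Rational(1, 4), 6)), -21), -2), -13001) = Add(Mul(Mul(Add(Rational(1, 2), Rational(3, 2)), -21), -2), -13001) = Add(Mul(Mul(2, -21), -2), -13001) = Add(Mul(-42, -2), -13001) = Add(84, -13001) = -12917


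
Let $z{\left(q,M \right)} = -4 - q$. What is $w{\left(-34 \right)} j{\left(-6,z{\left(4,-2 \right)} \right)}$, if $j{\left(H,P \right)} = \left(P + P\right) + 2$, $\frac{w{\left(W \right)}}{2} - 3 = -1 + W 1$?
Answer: $896$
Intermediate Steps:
$w{\left(W \right)} = 4 + 2 W$ ($w{\left(W \right)} = 6 + 2 \left(-1 + W 1\right) = 6 + 2 \left(-1 + W\right) = 6 + \left(-2 + 2 W\right) = 4 + 2 W$)
$j{\left(H,P \right)} = 2 + 2 P$ ($j{\left(H,P \right)} = 2 P + 2 = 2 + 2 P$)
$w{\left(-34 \right)} j{\left(-6,z{\left(4,-2 \right)} \right)} = \left(4 + 2 \left(-34\right)\right) \left(2 + 2 \left(-4 - 4\right)\right) = \left(4 - 68\right) \left(2 + 2 \left(-4 - 4\right)\right) = - 64 \left(2 + 2 \left(-8\right)\right) = - 64 \left(2 - 16\right) = \left(-64\right) \left(-14\right) = 896$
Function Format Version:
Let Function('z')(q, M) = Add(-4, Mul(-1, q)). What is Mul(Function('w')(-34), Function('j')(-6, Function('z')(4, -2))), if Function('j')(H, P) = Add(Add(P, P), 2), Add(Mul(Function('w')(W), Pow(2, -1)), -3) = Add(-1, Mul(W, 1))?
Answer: 896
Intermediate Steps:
Function('w')(W) = Add(4, Mul(2, W)) (Function('w')(W) = Add(6, Mul(2, Add(-1, Mul(W, 1)))) = Add(6, Mul(2, Add(-1, W))) = Add(6, Add(-2, Mul(2, W))) = Add(4, Mul(2, W)))
Function('j')(H, P) = Add(2, Mul(2, P)) (Function('j')(H, P) = Add(Mul(2, P), 2) = Add(2, Mul(2, P)))
Mul(Function('w')(-34), Function('j')(-6, Function('z')(4, -2))) = Mul(Add(4, Mul(2, -34)), Add(2, Mul(2, Add(-4, Mul(-1, 4))))) = Mul(Add(4, -68), Add(2, Mul(2, Add(-4, -4)))) = Mul(-64, Add(2, Mul(2, -8))) = Mul(-64, Add(2, -16)) = Mul(-64, -14) = 896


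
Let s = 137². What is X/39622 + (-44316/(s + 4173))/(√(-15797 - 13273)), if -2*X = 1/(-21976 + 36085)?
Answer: -1/1118053596 + 3693*I*√3230/18525665 ≈ -8.9441e-10 + 0.011329*I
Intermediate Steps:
s = 18769
X = -1/28218 (X = -1/(2*(-21976 + 36085)) = -½/14109 = -½*1/14109 = -1/28218 ≈ -3.5438e-5)
X/39622 + (-44316/(s + 4173))/(√(-15797 - 13273)) = -1/28218/39622 + (-44316/(18769 + 4173))/(√(-15797 - 13273)) = -1/28218*1/39622 + (-44316/22942)/(√(-29070)) = -1/1118053596 + (-44316*1/22942)/((3*I*√3230)) = -1/1118053596 - (-3693)*I*√3230/18525665 = -1/1118053596 + 3693*I*√3230/18525665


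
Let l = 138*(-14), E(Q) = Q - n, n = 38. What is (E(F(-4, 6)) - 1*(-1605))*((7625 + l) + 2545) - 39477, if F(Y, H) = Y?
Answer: 12836517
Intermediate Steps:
E(Q) = -38 + Q (E(Q) = Q - 1*38 = Q - 38 = -38 + Q)
l = -1932
(E(F(-4, 6)) - 1*(-1605))*((7625 + l) + 2545) - 39477 = ((-38 - 4) - 1*(-1605))*((7625 - 1932) + 2545) - 39477 = (-42 + 1605)*(5693 + 2545) - 39477 = 1563*8238 - 39477 = 12875994 - 39477 = 12836517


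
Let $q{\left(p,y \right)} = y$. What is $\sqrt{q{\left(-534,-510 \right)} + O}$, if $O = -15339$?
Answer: $3 i \sqrt{1761} \approx 125.89 i$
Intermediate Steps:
$\sqrt{q{\left(-534,-510 \right)} + O} = \sqrt{-510 - 15339} = \sqrt{-15849} = 3 i \sqrt{1761}$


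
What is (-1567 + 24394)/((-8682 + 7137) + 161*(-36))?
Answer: -7609/2447 ≈ -3.1095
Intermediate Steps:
(-1567 + 24394)/((-8682 + 7137) + 161*(-36)) = 22827/(-1545 - 5796) = 22827/(-7341) = 22827*(-1/7341) = -7609/2447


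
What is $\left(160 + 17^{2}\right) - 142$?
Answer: $307$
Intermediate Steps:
$\left(160 + 17^{2}\right) - 142 = \left(160 + 289\right) - 142 = 449 - 142 = 307$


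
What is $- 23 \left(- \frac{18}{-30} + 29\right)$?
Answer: $- \frac{3404}{5} \approx -680.8$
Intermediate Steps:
$- 23 \left(- \frac{18}{-30} + 29\right) = - 23 \left(\left(-18\right) \left(- \frac{1}{30}\right) + 29\right) = - 23 \left(\frac{3}{5} + 29\right) = \left(-23\right) \frac{148}{5} = - \frac{3404}{5}$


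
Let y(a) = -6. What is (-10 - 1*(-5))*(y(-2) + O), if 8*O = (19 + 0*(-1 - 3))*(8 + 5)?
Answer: -995/8 ≈ -124.38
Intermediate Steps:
O = 247/8 (O = ((19 + 0*(-1 - 3))*(8 + 5))/8 = ((19 + 0*(-4))*13)/8 = ((19 + 0)*13)/8 = (19*13)/8 = (⅛)*247 = 247/8 ≈ 30.875)
(-10 - 1*(-5))*(y(-2) + O) = (-10 - 1*(-5))*(-6 + 247/8) = (-10 + 5)*(199/8) = -5*199/8 = -995/8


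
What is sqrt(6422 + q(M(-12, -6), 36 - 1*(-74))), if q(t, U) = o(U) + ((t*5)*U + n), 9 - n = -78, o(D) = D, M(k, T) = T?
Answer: sqrt(3319) ≈ 57.611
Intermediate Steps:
n = 87 (n = 9 - 1*(-78) = 9 + 78 = 87)
q(t, U) = 87 + U + 5*U*t (q(t, U) = U + ((t*5)*U + 87) = U + ((5*t)*U + 87) = U + (5*U*t + 87) = U + (87 + 5*U*t) = 87 + U + 5*U*t)
sqrt(6422 + q(M(-12, -6), 36 - 1*(-74))) = sqrt(6422 + (87 + (36 - 1*(-74)) + 5*(36 - 1*(-74))*(-6))) = sqrt(6422 + (87 + (36 + 74) + 5*(36 + 74)*(-6))) = sqrt(6422 + (87 + 110 + 5*110*(-6))) = sqrt(6422 + (87 + 110 - 3300)) = sqrt(6422 - 3103) = sqrt(3319)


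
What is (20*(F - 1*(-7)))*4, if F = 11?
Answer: 1440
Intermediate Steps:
(20*(F - 1*(-7)))*4 = (20*(11 - 1*(-7)))*4 = (20*(11 + 7))*4 = (20*18)*4 = 360*4 = 1440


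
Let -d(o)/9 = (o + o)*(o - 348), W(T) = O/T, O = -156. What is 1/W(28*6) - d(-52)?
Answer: 4867186/13 ≈ 3.7440e+5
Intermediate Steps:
W(T) = -156/T
d(o) = -18*o*(-348 + o) (d(o) = -9*(o + o)*(o - 348) = -9*2*o*(-348 + o) = -18*o*(-348 + o))
1/W(28*6) - d(-52) = 1/(-156/(28*6)) - 18*(-52)*(348 - 1*(-52)) = 1/(-156/168) - 18*(-52)*(348 + 52) = 1/(-156*1/168) - 18*(-52)*400 = 1/(-13/14) - 1*(-374400) = -14/13 + 374400 = 4867186/13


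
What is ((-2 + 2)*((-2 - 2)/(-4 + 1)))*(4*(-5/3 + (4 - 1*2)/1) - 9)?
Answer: 0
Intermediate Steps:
((-2 + 2)*((-2 - 2)/(-4 + 1)))*(4*(-5/3 + (4 - 1*2)/1) - 9) = (0*(-4/(-3)))*(4*(-5*1/3 + (4 - 2)*1) - 9) = (0*(-4*(-1/3)))*(4*(-5/3 + 2*1) - 9) = (0*(4/3))*(4*(-5/3 + 2) - 9) = 0*(4*(1/3) - 9) = 0*(4/3 - 9) = 0*(-23/3) = 0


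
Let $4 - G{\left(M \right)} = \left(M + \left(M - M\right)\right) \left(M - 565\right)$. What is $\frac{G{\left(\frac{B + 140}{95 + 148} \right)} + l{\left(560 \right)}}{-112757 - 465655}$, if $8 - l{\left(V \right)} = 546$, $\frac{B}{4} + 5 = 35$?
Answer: $- \frac{2048467}{17077325094} \approx -0.00011995$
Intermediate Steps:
$B = 120$ ($B = -20 + 4 \cdot 35 = -20 + 140 = 120$)
$l{\left(V \right)} = -538$ ($l{\left(V \right)} = 8 - 546 = -538$)
$G{\left(M \right)} = 4 - M \left(-565 + M\right)$ ($G{\left(M \right)} = 4 - \left(M + \left(M - M\right)\right) \left(M - 565\right) = 4 - \left(M + 0\right) \left(-565 + M\right) = 4 - M \left(-565 + M\right)$)
$\frac{G{\left(\frac{B + 140}{95 + 148} \right)} + l{\left(560 \right)}}{-112757 - 465655} = \frac{\left(4 - \left(\frac{120 + 140}{95 + 148}\right)^{2} + 565 \frac{120 + 140}{95 + 148}\right) - 538}{-112757 - 465655} = \frac{\left(4 - \left(\frac{260}{243}\right)^{2} + 565 \cdot \frac{260}{243}\right) - 538}{-578412} = \left(\left(4 - \left(260 \cdot \frac{1}{243}\right)^{2} + 565 \cdot 260 \cdot \frac{1}{243}\right) - 538\right) \left(- \frac{1}{578412}\right) = \left(\left(4 - \left(\frac{260}{243}\right)^{2} + 565 \cdot \frac{260}{243}\right) - 538\right) \left(- \frac{1}{578412}\right) = \left(\left(4 - \frac{67600}{59049} + \frac{146900}{243}\right) - 538\right) \left(- \frac{1}{578412}\right) = \left(\frac{35865296}{59049} - 538\right) \left(- \frac{1}{578412}\right) = \frac{4096934}{59049} \left(- \frac{1}{578412}\right) = - \frac{2048467}{17077325094}$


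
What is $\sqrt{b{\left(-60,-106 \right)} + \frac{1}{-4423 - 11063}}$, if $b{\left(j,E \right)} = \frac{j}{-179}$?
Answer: $\frac{\sqrt{2575129758114}}{2771994} \approx 0.57891$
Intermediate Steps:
$b{\left(j,E \right)} = - \frac{j}{179}$ ($b{\left(j,E \right)} = j \left(- \frac{1}{179}\right) = - \frac{j}{179}$)
$\sqrt{b{\left(-60,-106 \right)} + \frac{1}{-4423 - 11063}} = \sqrt{\left(- \frac{1}{179}\right) \left(-60\right) + \frac{1}{-4423 - 11063}} = \sqrt{\frac{60}{179} + \frac{1}{-15486}} = \sqrt{\frac{60}{179} - \frac{1}{15486}} = \sqrt{\frac{928981}{2771994}} = \frac{\sqrt{2575129758114}}{2771994}$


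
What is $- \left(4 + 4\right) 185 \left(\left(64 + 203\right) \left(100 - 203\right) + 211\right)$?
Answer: $40389200$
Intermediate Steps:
$- \left(4 + 4\right) 185 \left(\left(64 + 203\right) \left(100 - 203\right) + 211\right) = - 8 \cdot 185 \left(267 \left(-103\right) + 211\right) = - 1480 \left(-27501 + 211\right) = - 1480 \left(-27290\right) = \left(-1\right) \left(-40389200\right) = 40389200$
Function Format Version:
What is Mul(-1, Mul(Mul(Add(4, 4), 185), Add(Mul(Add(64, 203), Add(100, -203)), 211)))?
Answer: 40389200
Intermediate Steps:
Mul(-1, Mul(Mul(Add(4, 4), 185), Add(Mul(Add(64, 203), Add(100, -203)), 211))) = Mul(-1, Mul(Mul(8, 185), Add(Mul(267, -103), 211))) = Mul(-1, Mul(1480, Add(-27501, 211))) = Mul(-1, Mul(1480, -27290)) = Mul(-1, -40389200) = 40389200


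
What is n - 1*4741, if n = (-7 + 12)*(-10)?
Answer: -4791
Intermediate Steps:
n = -50 (n = 5*(-10) = -50)
n - 1*4741 = -50 - 1*4741 = -50 - 4741 = -4791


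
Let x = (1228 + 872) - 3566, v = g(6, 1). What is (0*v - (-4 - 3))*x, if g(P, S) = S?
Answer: -10262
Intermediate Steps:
v = 1
x = -1466 (x = 2100 - 3566 = -1466)
(0*v - (-4 - 3))*x = (0*1 - (-4 - 3))*(-1466) = (0 - 1*(-7))*(-1466) = (0 + 7)*(-1466) = 7*(-1466) = -10262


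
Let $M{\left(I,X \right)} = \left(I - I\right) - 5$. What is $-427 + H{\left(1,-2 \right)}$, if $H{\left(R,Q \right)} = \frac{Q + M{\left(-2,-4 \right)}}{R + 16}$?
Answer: $- \frac{7266}{17} \approx -427.41$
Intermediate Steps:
$M{\left(I,X \right)} = -5$ ($M{\left(I,X \right)} = 0 - 5 = -5$)
$H{\left(R,Q \right)} = \frac{-5 + Q}{16 + R}$ ($H{\left(R,Q \right)} = \frac{Q - 5}{R + 16} = \frac{-5 + Q}{16 + R}$)
$-427 + H{\left(1,-2 \right)} = -427 + \frac{-5 - 2}{16 + 1} = -427 + \frac{1}{17} \left(-7\right) = -427 - \frac{7}{17} = - \frac{7266}{17}$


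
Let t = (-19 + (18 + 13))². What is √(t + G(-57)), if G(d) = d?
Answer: √87 ≈ 9.3274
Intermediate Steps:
t = 144 (t = (-19 + 31)² = 12² = 144)
√(t + G(-57)) = √(144 - 57) = √87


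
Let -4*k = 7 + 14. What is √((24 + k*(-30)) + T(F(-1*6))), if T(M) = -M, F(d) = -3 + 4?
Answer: 19*√2/2 ≈ 13.435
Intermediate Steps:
k = -21/4 (k = -(7 + 14)/4 = -¼*21 = -21/4 ≈ -5.2500)
F(d) = 1
√((24 + k*(-30)) + T(F(-1*6))) = √((24 - 21/4*(-30)) - 1*1) = √((24 + 315/2) - 1) = √(363/2 - 1) = √(361/2) = 19*√2/2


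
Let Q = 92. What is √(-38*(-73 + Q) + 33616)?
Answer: √32894 ≈ 181.37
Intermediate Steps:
√(-38*(-73 + Q) + 33616) = √(-38*(-73 + 92) + 33616) = √(-38*19 + 33616) = √(-722 + 33616) = √32894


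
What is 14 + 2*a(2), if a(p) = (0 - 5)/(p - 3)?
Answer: 24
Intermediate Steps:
a(p) = -5/(-3 + p)
14 + 2*a(2) = 14 + 2*(-5/(-3 + 2)) = 14 + 2*(-5/(-1)) = 14 + 2*(-5*(-1)) = 14 + 2*5 = 14 + 10 = 24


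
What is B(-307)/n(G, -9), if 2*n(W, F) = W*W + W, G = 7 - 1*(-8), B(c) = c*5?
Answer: -307/24 ≈ -12.792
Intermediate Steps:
B(c) = 5*c
G = 15 (G = 7 + 8 = 15)
n(W, F) = W/2 + W²/2 (n(W, F) = (W*W + W)/2 = (W² + W)/2 = (W + W²)/2 = W/2 + W²/2)
B(-307)/n(G, -9) = (5*(-307))/(((½)*15*(1 + 15))) = -1535/((½)*15*16) = -1535/120 = -1535*1/120 = -307/24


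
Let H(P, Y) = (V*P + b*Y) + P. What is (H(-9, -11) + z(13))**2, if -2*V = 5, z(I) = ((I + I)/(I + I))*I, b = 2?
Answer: 81/4 ≈ 20.250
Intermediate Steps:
z(I) = I (z(I) = ((2*I)/((2*I)))*I = ((2*I)*(1/(2*I)))*I = 1*I = I)
V = -5/2 (V = -1/2*5 = -5/2 ≈ -2.5000)
H(P, Y) = 2*Y - 3*P/2 (H(P, Y) = (-5*P/2 + 2*Y) + P = (2*Y - 5*P/2) + P = 2*Y - 3*P/2)
(H(-9, -11) + z(13))**2 = ((2*(-11) - 3/2*(-9)) + 13)**2 = ((-22 + 27/2) + 13)**2 = (-17/2 + 13)**2 = (9/2)**2 = 81/4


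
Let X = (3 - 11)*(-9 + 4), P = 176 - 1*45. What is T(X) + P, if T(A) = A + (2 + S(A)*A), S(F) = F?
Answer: 1773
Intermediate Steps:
P = 131 (P = 176 - 45 = 131)
X = 40 (X = -8*(-5) = 40)
T(A) = 2 + A + A**2 (T(A) = A + (2 + A*A) = A + (2 + A**2) = 2 + A + A**2)
T(X) + P = (2 + 40 + 40**2) + 131 = (2 + 40 + 1600) + 131 = 1642 + 131 = 1773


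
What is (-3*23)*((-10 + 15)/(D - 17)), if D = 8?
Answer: 115/3 ≈ 38.333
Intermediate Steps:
(-3*23)*((-10 + 15)/(D - 17)) = (-3*23)*((-10 + 15)/(8 - 17)) = -345/(-9) = -345*(-1)/9 = -69*(-5/9) = 115/3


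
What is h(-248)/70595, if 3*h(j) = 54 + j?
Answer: -194/211785 ≈ -0.00091602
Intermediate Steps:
h(j) = 18 + j/3 (h(j) = (54 + j)/3 = 18 + j/3)
h(-248)/70595 = (18 + (⅓)*(-248))/70595 = (18 - 248/3)*(1/70595) = -194/3*1/70595 = -194/211785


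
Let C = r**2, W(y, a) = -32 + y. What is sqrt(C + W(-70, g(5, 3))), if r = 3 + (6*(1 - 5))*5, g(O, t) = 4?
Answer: sqrt(13587) ≈ 116.56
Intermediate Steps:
r = -117 (r = 3 + (6*(-4))*5 = 3 - 24*5 = 3 - 120 = -117)
C = 13689 (C = (-117)**2 = 13689)
sqrt(C + W(-70, g(5, 3))) = sqrt(13689 + (-32 - 70)) = sqrt(13689 - 102) = sqrt(13587)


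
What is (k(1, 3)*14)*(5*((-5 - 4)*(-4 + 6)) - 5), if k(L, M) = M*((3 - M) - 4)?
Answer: 15960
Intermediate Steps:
k(L, M) = M*(-1 - M)
(k(1, 3)*14)*(5*((-5 - 4)*(-4 + 6)) - 5) = (-1*3*(1 + 3)*14)*(5*((-5 - 4)*(-4 + 6)) - 5) = (-1*3*4*14)*(5*(-9*2) - 5) = (-12*14)*(5*(-18) - 5) = -168*(-90 - 5) = -168*(-95) = 15960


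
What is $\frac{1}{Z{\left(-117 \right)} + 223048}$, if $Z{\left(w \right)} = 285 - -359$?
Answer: $\frac{1}{223692} \approx 4.4704 \cdot 10^{-6}$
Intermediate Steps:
$Z{\left(w \right)} = 644$ ($Z{\left(w \right)} = 285 + 359 = 644$)
$\frac{1}{Z{\left(-117 \right)} + 223048} = \frac{1}{644 + 223048} = \frac{1}{223692}$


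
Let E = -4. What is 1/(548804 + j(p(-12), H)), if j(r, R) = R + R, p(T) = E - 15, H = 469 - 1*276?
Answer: 1/549190 ≈ 1.8209e-6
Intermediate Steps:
H = 193 (H = 469 - 276 = 193)
p(T) = -19 (p(T) = -4 - 15 = -19)
j(r, R) = 2*R
1/(548804 + j(p(-12), H)) = 1/(548804 + 2*193) = 1/(548804 + 386) = 1/549190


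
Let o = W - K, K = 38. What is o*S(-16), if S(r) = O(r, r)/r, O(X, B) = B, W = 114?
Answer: 76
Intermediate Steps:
S(r) = 1 (S(r) = r/r = 1)
o = 76 (o = 114 - 1*38 = 114 - 38 = 76)
o*S(-16) = 76*1 = 76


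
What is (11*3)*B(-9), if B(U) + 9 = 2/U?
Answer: -913/3 ≈ -304.33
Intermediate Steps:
B(U) = -9 + 2/U
(11*3)*B(-9) = (11*3)*(-9 + 2/(-9)) = 33*(-9 + 2*(-⅑)) = 33*(-9 - 2/9) = 33*(-83/9) = -913/3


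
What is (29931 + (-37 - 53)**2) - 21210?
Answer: 16821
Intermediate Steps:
(29931 + (-37 - 53)**2) - 21210 = (29931 + (-90)**2) - 21210 = (29931 + 8100) - 21210 = 38031 - 21210 = 16821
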